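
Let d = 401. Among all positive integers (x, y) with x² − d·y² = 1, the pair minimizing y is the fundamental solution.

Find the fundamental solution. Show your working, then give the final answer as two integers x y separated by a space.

d=401: √d = [20; 40] (ℓ=1, odd), read p_1/q_1
a_0=20:  p_0=20·1+0=20,  q_0=20·0+1=1
a_1=40:  p_1=40·20+1=801,  q_1=40·1+0=40
(x₁, y₁) = (801, 40);  801² − 401·40² = 1 ✓

801 40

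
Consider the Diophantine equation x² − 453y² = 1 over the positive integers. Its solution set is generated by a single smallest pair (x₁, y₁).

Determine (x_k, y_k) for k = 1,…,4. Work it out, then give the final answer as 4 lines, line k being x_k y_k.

[21; 3,1,1,10,14,10,1,1,3,42] for √453; ℓ=10 ⇒ convergent index 9
k=0  a_k=21  p_k/q_k = 21/1
k=1  a_k=3  p_k/q_k = 64/3
…
k=6  a_k=10  p_k/q_k = 223565/10504
…
k=8  a_k=1  p_k/q_k = 469329/22051
k=9  a_k=3  p_k/q_k = 1653751/77700
fundamental: x₁=1653751, y₁=77700  (since 2734892370001 − 453·6037290000 = 1)
k=2:  x_2 = 1653751·1653751+453·77700·77700 = 5469784740001,  y_2 = 1653751·77700+77700·1653751 = 256992905400
k=3:  x_3 = 1653751·5469784740001+453·77700·256992905400 = 18091323967121133751,  y_3 = 1653751·256992905400+77700·5469784740001 = 850004548596233100
k=4:  x_4 = 1653751·18091323967121133751+453·77700·850004548596233100 = 59837090203895614338960001,  y_4 = 1653751·850004548596233100+77700·18091323967121133751 = 2811391744490881177810800

1653751 77700
5469784740001 256992905400
18091323967121133751 850004548596233100
59837090203895614338960001 2811391744490881177810800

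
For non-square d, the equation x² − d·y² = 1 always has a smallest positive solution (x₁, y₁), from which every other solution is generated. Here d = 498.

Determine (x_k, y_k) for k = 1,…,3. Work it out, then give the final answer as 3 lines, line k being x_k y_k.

179777 8056
64639539457 2896567024
23241404969742401 1041472259739240

√498 = [22; 3,6,22,6,3,44, …], period ℓ=6 (even) → k=5
a_0=22:  p_0=22·1+0=22,  q_0=22·0+1=1
a_1=3:  p_1=3·22+1=67,  q_1=3·1+0=3
…
a_4=6:  p_4=6·9395+424=56794,  q_4=6·421+19=2545
a_5=3:  p_5=3·56794+9395=179777,  q_5=3·2545+421=8056
→ (179777, 8056).  Check: 179777²=32319769729, 498·8056²=32319769728, difference 1.
(179777+8056√498)^2 = 64639539457 + 2896567024√498
(179777+8056√498)^3 = 23241404969742401 + 1041472259739240√498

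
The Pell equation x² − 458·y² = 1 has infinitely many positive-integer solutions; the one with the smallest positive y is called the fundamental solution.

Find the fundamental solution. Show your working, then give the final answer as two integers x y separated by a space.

22899 1070

d=458: √d = [21; 2,2,42] (ℓ=3, odd), read p_5/q_5
i=0: a=21 ⇒ p=21, q=1
i=1: a=2 ⇒ p=43, q=2
i=2: a=2 ⇒ p=107, q=5
i=3: a=42 ⇒ p=4537, q=212
i=4: a=2 ⇒ p=9181, q=429
i=5: a=2 ⇒ p=22899, q=1070
→ (22899, 1070).  Check: 22899²=524364201, 458·1070²=524364200, difference 1.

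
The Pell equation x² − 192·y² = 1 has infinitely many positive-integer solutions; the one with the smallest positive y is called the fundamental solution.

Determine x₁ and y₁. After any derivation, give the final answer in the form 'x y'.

97 7

√192 = [13; 1,5,1,26, …], period ℓ=4 (even) → k=3
step 0: (13, 1)  from 13·(1,0) + (0,1)
…
step 2: (83, 6)  from 5·(14,1) + (13,1)
step 3: (97, 7)  from 1·(83,6) + (14,1)
→ (97, 7).  Check: 97²=9409, 192·7²=9408, difference 1.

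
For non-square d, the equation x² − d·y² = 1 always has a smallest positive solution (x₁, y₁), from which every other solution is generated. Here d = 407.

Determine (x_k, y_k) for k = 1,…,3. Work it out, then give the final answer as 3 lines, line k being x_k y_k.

[20; 5,1,2,1,5,40] for √407; ℓ=6 ⇒ convergent index 5
k=0  a_k=20  p_k/q_k = 20/1
k=1  a_k=5  p_k/q_k = 101/5
k=2  a_k=1  p_k/q_k = 121/6
k=3  a_k=2  p_k/q_k = 343/17
k=4  a_k=1  p_k/q_k = 464/23
k=5  a_k=5  p_k/q_k = 2663/132
fundamental: x₁=2663, y₁=132  (since 7091569 − 407·17424 = 1)
(2663+132√407)^2 = 14183137 + 703032√407
(2663+132√407)^3 = 75539384999 + 3744348300√407

2663 132
14183137 703032
75539384999 3744348300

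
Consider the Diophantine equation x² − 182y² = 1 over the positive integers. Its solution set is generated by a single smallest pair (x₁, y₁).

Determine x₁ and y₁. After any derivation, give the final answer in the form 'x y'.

27 2

√182 → a₀=13, period (2,26); ℓ=2 even so k=1
a_0=13:  p_0=13·1+0=13,  q_0=13·0+1=1
a_1=2:  p_1=2·13+1=27,  q_1=2·1+0=2
→ (27, 2).  Check: 27²=729, 182·2²=728, difference 1.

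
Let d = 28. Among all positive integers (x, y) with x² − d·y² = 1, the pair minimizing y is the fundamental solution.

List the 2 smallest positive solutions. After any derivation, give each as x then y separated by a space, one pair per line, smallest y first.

√28 → a₀=5, period (3,2,3,10); ℓ=4 even so k=3
i=0: a=5 ⇒ p=5, q=1
…
i=2: a=2 ⇒ p=37, q=7
i=3: a=3 ⇒ p=127, q=24
(x₁, y₁) = (127, 24);  127² − 28·24² = 1 ✓
(127+24√28)^2 = 32257 + 6096√28

127 24
32257 6096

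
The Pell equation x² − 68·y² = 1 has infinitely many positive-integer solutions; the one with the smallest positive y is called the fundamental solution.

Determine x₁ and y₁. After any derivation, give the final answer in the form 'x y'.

√68 = [8; 4,16, …], period ℓ=2 (even) → k=1
a_0=8:  p_0=8·1+0=8,  q_0=8·0+1=1
a_1=4:  p_1=4·8+1=33,  q_1=4·1+0=4
(x₁, y₁) = (33, 4);  33² − 68·4² = 1 ✓

33 4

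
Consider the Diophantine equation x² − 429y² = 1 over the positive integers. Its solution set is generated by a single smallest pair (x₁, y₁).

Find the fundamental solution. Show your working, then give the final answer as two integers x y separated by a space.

[20; 1,2,2,9,1,12,1,9,2,2,1,40] for √429; ℓ=12 ⇒ convergent index 11
i=0: a=20 ⇒ p=20, q=1
…
i=2: a=2 ⇒ p=62, q=3
…
i=6: a=12 ⇒ p=19511, q=942
…
i=10: a=2 ⇒ p=1085636, q=52415
i=11: a=1 ⇒ p=1524095, q=73584
→ (1524095, 73584).  Check: 1524095²=2322865569025, 429·73584²=2322865569024, difference 1.

1524095 73584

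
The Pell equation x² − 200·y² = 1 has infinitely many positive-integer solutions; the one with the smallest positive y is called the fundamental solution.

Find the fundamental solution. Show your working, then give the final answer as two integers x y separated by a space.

√200 = [14; 7,28, …], period ℓ=2 (even) → k=1
i=0: a=14 ⇒ p=14, q=1
i=1: a=7 ⇒ p=99, q=7
fundamental: x₁=99, y₁=7  (since 9801 − 200·49 = 1)

99 7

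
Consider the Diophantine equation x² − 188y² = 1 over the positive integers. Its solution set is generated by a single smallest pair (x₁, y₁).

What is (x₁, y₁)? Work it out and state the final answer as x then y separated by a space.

4607 336

[13; 1,2,2,6,2,2,1,26] for √188; ℓ=8 ⇒ convergent index 7
i=0: a=13 ⇒ p=13, q=1
i=1: a=1 ⇒ p=14, q=1
…
i=4: a=6 ⇒ p=617, q=45
i=5: a=2 ⇒ p=1330, q=97
i=6: a=2 ⇒ p=3277, q=239
i=7: a=1 ⇒ p=4607, q=336
fundamental: x₁=4607, y₁=336  (since 21224449 − 188·112896 = 1)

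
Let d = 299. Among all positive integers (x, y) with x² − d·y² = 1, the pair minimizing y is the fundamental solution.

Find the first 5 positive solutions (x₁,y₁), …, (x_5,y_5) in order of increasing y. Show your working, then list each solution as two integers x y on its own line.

[17; 3,2,3,34] for √299; ℓ=4 ⇒ convergent index 3
i=0: a=17 ⇒ p=17, q=1
i=1: a=3 ⇒ p=52, q=3
i=2: a=2 ⇒ p=121, q=7
i=3: a=3 ⇒ p=415, q=24
(x₁, y₁) = (415, 24);  415² − 299·24² = 1 ✓
k=2:  x_2 = 415·415+299·24·24 = 344449,  y_2 = 415·24+24·415 = 19920
k=3:  x_3 = 415·344449+299·24·19920 = 285892255,  y_3 = 415·19920+24·344449 = 16533576
k=4:  x_4 = 415·285892255+299·24·16533576 = 237290227201,  y_4 = 415·16533576+24·285892255 = 13722848160
k=5:  x_5 = 415·237290227201+299·24·13722848160 = 196950602684575,  y_5 = 415·13722848160+24·237290227201 = 11389947439224

415 24
344449 19920
285892255 16533576
237290227201 13722848160
196950602684575 11389947439224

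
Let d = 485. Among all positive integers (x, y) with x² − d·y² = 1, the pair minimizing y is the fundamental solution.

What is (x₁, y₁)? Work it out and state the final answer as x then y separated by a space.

√485 → a₀=22, period (44); ℓ=1 odd so k=1
step 0: (22, 1)  from 22·(1,0) + (0,1)
step 1: (969, 44)  from 44·(22,1) + (1,0)
(x₁, y₁) = (969, 44);  969² − 485·44² = 1 ✓

969 44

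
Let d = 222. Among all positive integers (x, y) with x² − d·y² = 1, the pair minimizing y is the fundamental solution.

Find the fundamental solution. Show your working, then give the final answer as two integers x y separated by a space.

149 10

√222 → a₀=14, period (1,8,1,28); ℓ=4 even so k=3
i=0: a=14 ⇒ p=14, q=1
i=1: a=1 ⇒ p=15, q=1
i=2: a=8 ⇒ p=134, q=9
i=3: a=1 ⇒ p=149, q=10
fundamental: x₁=149, y₁=10  (since 22201 − 222·100 = 1)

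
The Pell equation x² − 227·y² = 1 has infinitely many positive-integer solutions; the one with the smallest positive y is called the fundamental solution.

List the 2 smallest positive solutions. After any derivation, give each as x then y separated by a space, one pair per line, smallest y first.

√227 = [15; 15,30, …], period ℓ=2 (even) → k=1
a_0=15:  p_0=15·1+0=15,  q_0=15·0+1=1
a_1=15:  p_1=15·15+1=226,  q_1=15·1+0=15
→ (226, 15).  Check: 226²=51076, 227·15²=51075, difference 1.
(226+15√227)^2 = 102151 + 6780√227

226 15
102151 6780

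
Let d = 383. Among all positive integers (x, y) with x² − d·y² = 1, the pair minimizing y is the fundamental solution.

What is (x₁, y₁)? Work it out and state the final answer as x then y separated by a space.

d=383: √d = [19; 1,1,3,19,3,1,1,38] (ℓ=8, even), read p_7/q_7
step 0: (19, 1)  from 19·(1,0) + (0,1)
step 1: (20, 1)  from 1·(19,1) + (1,0)
…
step 3: (137, 7)  from 3·(39,2) + (20,1)
…
step 6: (10705, 547)  from 1·(8063,412) + (2642,135)
step 7: (18768, 959)  from 1·(10705,547) + (8063,412)
→ (18768, 959).  Check: 18768²=352237824, 383·959²=352237823, difference 1.

18768 959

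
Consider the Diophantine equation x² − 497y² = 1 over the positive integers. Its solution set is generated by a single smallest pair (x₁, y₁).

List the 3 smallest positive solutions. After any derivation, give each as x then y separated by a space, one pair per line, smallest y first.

[22; 3,2,2,5,6,5,2,2,3,44] for √497; ℓ=10 ⇒ convergent index 9
a_0=22:  p_0=22·1+0=22,  q_0=22·0+1=1
a_1=3:  p_1=3·22+1=67,  q_1=3·1+0=3
…
a_6=5:  p_6=5·12685+2051=65476,  q_6=5·569+92=2937
a_7=2:  p_7=2·65476+12685=143637,  q_7=2·2937+569=6443
a_8=2:  p_8=2·143637+65476=352750,  q_8=2·6443+2937=15823
a_9=3:  p_9=3·352750+143637=1201887,  q_9=3·15823+6443=53912
fundamental: x₁=1201887, y₁=53912  (since 1444532360769 − 497·2906503744 = 1)
(1201887+53912√497)^2 = 2889064721537 + 129592263888√497
(1201887+53912√497)^3 = 6944658661946678751 + 311510514535059400√497

1201887 53912
2889064721537 129592263888
6944658661946678751 311510514535059400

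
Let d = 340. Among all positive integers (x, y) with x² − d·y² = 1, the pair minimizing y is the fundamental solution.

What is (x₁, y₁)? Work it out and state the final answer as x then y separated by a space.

√340 = [18; 2,3,1,1,1,…,3,2,36, …], period ℓ=14 (even) → k=13
k=0  a_k=18  p_k/q_k = 18/1
…
k=5  a_k=1  p_k/q_k = 461/25
k=6  a_k=1  p_k/q_k = 756/41
k=7  a_k=8  p_k/q_k = 6509/353
…
k=11  a_k=1  p_k/q_k = 34813/1888
k=12  a_k=3  p_k/q_k = 125478/6805
k=13  a_k=2  p_k/q_k = 285769/15498
(x₁, y₁) = (285769, 15498);  285769² − 340·15498² = 1 ✓

285769 15498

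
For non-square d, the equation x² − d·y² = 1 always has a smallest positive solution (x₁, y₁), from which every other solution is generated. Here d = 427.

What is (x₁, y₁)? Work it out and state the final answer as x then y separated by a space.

62 3

√427 = [20; 1,1,1,40, …], period ℓ=4 (even) → k=3
a_0=20:  p_0=20·1+0=20,  q_0=20·0+1=1
…
a_2=1:  p_2=1·21+20=41,  q_2=1·1+1=2
a_3=1:  p_3=1·41+21=62,  q_3=1·2+1=3
→ (62, 3).  Check: 62²=3844, 427·3²=3843, difference 1.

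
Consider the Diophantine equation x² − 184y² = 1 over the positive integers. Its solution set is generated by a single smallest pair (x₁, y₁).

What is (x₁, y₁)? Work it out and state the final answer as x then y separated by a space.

24335 1794

√184 → a₀=13, period (1,1,3,2,1,2,1,2,3,1,1,26); ℓ=12 even so k=11
i=0: a=13 ⇒ p=13, q=1
i=1: a=1 ⇒ p=14, q=1
…
i=4: a=2 ⇒ p=217, q=16
…
i=7: a=1 ⇒ p=1153, q=85
i=8: a=2 ⇒ p=3147, q=232
i=9: a=3 ⇒ p=10594, q=781
i=10: a=1 ⇒ p=13741, q=1013
i=11: a=1 ⇒ p=24335, q=1794
(x₁, y₁) = (24335, 1794);  24335² − 184·1794² = 1 ✓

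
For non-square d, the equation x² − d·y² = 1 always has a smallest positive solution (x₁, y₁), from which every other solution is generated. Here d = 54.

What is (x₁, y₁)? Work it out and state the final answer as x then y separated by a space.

√54 → a₀=7, period (2,1,6,1,2,14); ℓ=6 even so k=5
step 0: (7, 1)  from 7·(1,0) + (0,1)
…
step 3: (147, 20)  from 6·(22,3) + (15,2)
step 4: (169, 23)  from 1·(147,20) + (22,3)
step 5: (485, 66)  from 2·(169,23) + (147,20)
fundamental: x₁=485, y₁=66  (since 235225 − 54·4356 = 1)

485 66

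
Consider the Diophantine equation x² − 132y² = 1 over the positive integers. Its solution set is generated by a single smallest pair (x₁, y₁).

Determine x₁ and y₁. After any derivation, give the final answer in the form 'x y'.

23 2

[11; 2,22] for √132; ℓ=2 ⇒ convergent index 1
i=0: a=11 ⇒ p=11, q=1
i=1: a=2 ⇒ p=23, q=2
→ (23, 2).  Check: 23²=529, 132·2²=528, difference 1.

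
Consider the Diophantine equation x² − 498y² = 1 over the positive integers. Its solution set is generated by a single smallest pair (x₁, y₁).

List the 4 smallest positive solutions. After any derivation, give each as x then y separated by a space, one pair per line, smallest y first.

179777 8056
64639539457 2896567024
23241404969742401 1041472259739240
8356540122426119709697 374465516875386131936

[22; 3,6,22,6,3,44] for √498; ℓ=6 ⇒ convergent index 5
k=0  a_k=22  p_k/q_k = 22/1
…
k=2  a_k=6  p_k/q_k = 424/19
k=3  a_k=22  p_k/q_k = 9395/421
k=4  a_k=6  p_k/q_k = 56794/2545
k=5  a_k=3  p_k/q_k = 179777/8056
fundamental: x₁=179777, y₁=8056  (since 32319769729 − 498·64899136 = 1)
n=2: (179777,8056)∘(179777,8056) = (179777·179777+498·8056·8056, 179777·8056+8056·179777) = (64639539457,2896567024)
n=3: (64639539457,2896567024)∘(179777,8056) = (179777·64639539457+498·8056·2896567024, 179777·2896567024+8056·64639539457) = (23241404969742401,1041472259739240)
n=4: (23241404969742401,1041472259739240)∘(179777,8056) = (179777·23241404969742401+498·8056·1041472259739240, 179777·1041472259739240+8056·23241404969742401) = (8356540122426119709697,374465516875386131936)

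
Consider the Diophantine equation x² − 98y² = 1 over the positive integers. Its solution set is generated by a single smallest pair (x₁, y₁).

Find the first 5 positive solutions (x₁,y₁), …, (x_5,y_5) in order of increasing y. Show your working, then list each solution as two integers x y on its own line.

99 10
19601 1980
3880899 392030
768398401 77619960
152139002499 15368360050

[9; 1,8,1,18] for √98; ℓ=4 ⇒ convergent index 3
a_0=9:  p_0=9·1+0=9,  q_0=9·0+1=1
…
a_2=8:  p_2=8·10+9=89,  q_2=8·1+1=9
a_3=1:  p_3=1·89+10=99,  q_3=1·9+1=10
(x₁, y₁) = (99, 10);  99² − 98·10² = 1 ✓
(99+10√98)^2 = 19601 + 1980√98
(99+10√98)^3 = 3880899 + 392030√98
(99+10√98)^4 = 768398401 + 77619960√98
(99+10√98)^5 = 152139002499 + 15368360050√98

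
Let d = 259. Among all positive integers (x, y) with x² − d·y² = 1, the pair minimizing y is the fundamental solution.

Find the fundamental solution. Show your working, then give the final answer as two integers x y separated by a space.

√259 → a₀=16, period (10,1,2,3,4,3,2,1,10,32); ℓ=10 even so k=9
k=0  a_k=16  p_k/q_k = 16/1
k=1  a_k=10  p_k/q_k = 161/10
k=2  a_k=1  p_k/q_k = 177/11
k=3  a_k=2  p_k/q_k = 515/32
k=4  a_k=3  p_k/q_k = 1722/107
k=5  a_k=4  p_k/q_k = 7403/460
k=6  a_k=3  p_k/q_k = 23931/1487
…
k=8  a_k=1  p_k/q_k = 79196/4921
k=9  a_k=10  p_k/q_k = 847225/52644
fundamental: x₁=847225, y₁=52644  (since 717790200625 − 259·2771390736 = 1)

847225 52644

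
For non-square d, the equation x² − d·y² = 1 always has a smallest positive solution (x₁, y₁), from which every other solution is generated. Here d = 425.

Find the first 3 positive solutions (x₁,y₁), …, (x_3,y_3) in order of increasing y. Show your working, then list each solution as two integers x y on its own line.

√425 = [20; 1,1,1,1,1,1,40, …], period ℓ=7 (odd) → k=13
a_0=20:  p_0=20·1+0=20,  q_0=20·0+1=1
a_1=1:  p_1=1·20+1=21,  q_1=1·1+0=1
…
a_4=1:  p_4=1·62+41=103,  q_4=1·3+2=5
…
a_10=1:  p_10=1·22038+11153=33191,  q_10=1·1069+541=1610
…
a_12=1:  p_12=1·55229+33191=88420,  q_12=1·2679+1610=4289
a_13=1:  p_13=1·88420+55229=143649,  q_13=1·4289+2679=6968
(x₁, y₁) = (143649, 6968);  143649² − 425·6968² = 1 ✓
n=2: (143649,6968)∘(143649,6968) = (143649·143649+425·6968·6968, 143649·6968+6968·143649) = (41270070401,2001892464)
n=3: (41270070401,2001892464)∘(143649,6968) = (143649·41270070401+425·6968·2001892464, 143649·2001892464+6968·41270070401) = (11856808685922849,575139701115304)

143649 6968
41270070401 2001892464
11856808685922849 575139701115304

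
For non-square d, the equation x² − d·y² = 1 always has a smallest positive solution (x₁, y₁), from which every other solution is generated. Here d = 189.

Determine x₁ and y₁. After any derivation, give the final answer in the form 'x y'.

55 4

d=189: √d = [13; 1,2,1,26] (ℓ=4, even), read p_3/q_3
a_0=13:  p_0=13·1+0=13,  q_0=13·0+1=1
…
a_2=2:  p_2=2·14+13=41,  q_2=2·1+1=3
a_3=1:  p_3=1·41+14=55,  q_3=1·3+1=4
→ (55, 4).  Check: 55²=3025, 189·4²=3024, difference 1.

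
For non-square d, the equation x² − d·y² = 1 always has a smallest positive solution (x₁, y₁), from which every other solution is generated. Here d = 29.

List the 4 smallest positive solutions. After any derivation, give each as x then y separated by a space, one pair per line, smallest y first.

√29 = [5; 2,1,1,2,10, …], period ℓ=5 (odd) → k=9
i=0: a=5 ⇒ p=5, q=1
…
i=2: a=1 ⇒ p=16, q=3
…
i=4: a=2 ⇒ p=70, q=13
…
i=8: a=1 ⇒ p=3775, q=701
i=9: a=2 ⇒ p=9801, q=1820
→ (9801, 1820).  Check: 9801²=96059601, 29·1820²=96059600, difference 1.
k=2:  x_2 = 9801·9801+29·1820·1820 = 192119201,  y_2 = 9801·1820+1820·9801 = 35675640
k=3:  x_3 = 9801·192119201+29·1820·35675640 = 3765920568201,  y_3 = 9801·35675640+1820·192119201 = 699313893460
k=4:  x_4 = 9801·3765920568201+29·1820·699313893460 = 73819574785756801,  y_4 = 9801·699313893460+1820·3765920568201 = 13707950903927280

9801 1820
192119201 35675640
3765920568201 699313893460
73819574785756801 13707950903927280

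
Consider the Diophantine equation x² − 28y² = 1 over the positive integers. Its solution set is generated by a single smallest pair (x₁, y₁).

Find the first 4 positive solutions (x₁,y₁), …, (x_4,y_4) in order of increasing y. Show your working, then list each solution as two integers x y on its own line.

√28 = [5; 3,2,3,10, …], period ℓ=4 (even) → k=3
a_0=5:  p_0=5·1+0=5,  q_0=5·0+1=1
…
a_2=2:  p_2=2·16+5=37,  q_2=2·3+1=7
a_3=3:  p_3=3·37+16=127,  q_3=3·7+3=24
→ (127, 24).  Check: 127²=16129, 28·24²=16128, difference 1.
k=2:  x_2 = 127·127+28·24·24 = 32257,  y_2 = 127·24+24·127 = 6096
k=3:  x_3 = 127·32257+28·24·6096 = 8193151,  y_3 = 127·6096+24·32257 = 1548360
k=4:  x_4 = 127·8193151+28·24·1548360 = 2081028097,  y_4 = 127·1548360+24·8193151 = 393277344

127 24
32257 6096
8193151 1548360
2081028097 393277344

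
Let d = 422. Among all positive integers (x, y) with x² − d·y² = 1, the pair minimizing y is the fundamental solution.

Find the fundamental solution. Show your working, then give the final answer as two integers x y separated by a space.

7022501 341850

√422 → a₀=20, period (1,1,5,2,1,…,1,1,40); ℓ=14 even so k=13
step 0: (20, 1)  from 20·(1,0) + (0,1)
…
step 3: (226, 11)  from 5·(41,2) + (21,1)
step 4: (493, 24)  from 2·(226,11) + (41,2)
…
step 9: (217526, 10589)  from 1·(163807,7974) + (53719,2615)
step 10: (598859, 29152)  from 2·(217526,10589) + (163807,7974)
step 11: (3211821, 156349)  from 5·(598859,29152) + (217526,10589)
step 12: (3810680, 185501)  from 1·(3211821,156349) + (598859,29152)
step 13: (7022501, 341850)  from 1·(3810680,185501) + (3211821,156349)
→ (7022501, 341850).  Check: 7022501²=49315520295001, 422·341850²=49315520295000, difference 1.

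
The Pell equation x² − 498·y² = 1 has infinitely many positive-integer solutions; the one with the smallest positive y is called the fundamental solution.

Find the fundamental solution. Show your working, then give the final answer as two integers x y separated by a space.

179777 8056

√498 = [22; 3,6,22,6,3,44, …], period ℓ=6 (even) → k=5
step 0: (22, 1)  from 22·(1,0) + (0,1)
step 1: (67, 3)  from 3·(22,1) + (1,0)
…
step 3: (9395, 421)  from 22·(424,19) + (67,3)
step 4: (56794, 2545)  from 6·(9395,421) + (424,19)
step 5: (179777, 8056)  from 3·(56794,2545) + (9395,421)
fundamental: x₁=179777, y₁=8056  (since 32319769729 − 498·64899136 = 1)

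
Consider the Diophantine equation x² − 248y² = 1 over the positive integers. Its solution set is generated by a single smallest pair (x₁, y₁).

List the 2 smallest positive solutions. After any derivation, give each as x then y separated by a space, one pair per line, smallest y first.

63 4
7937 504

√248 → a₀=15, period (1,2,1,30); ℓ=4 even so k=3
a_0=15:  p_0=15·1+0=15,  q_0=15·0+1=1
…
a_2=2:  p_2=2·16+15=47,  q_2=2·1+1=3
a_3=1:  p_3=1·47+16=63,  q_3=1·3+1=4
fundamental: x₁=63, y₁=4  (since 3969 − 248·16 = 1)
n=2: (63,4)∘(63,4) = (63·63+248·4·4, 63·4+4·63) = (7937,504)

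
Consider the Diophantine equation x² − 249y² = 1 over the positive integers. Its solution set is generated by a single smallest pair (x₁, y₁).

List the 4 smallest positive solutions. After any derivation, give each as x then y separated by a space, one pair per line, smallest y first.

√249 → a₀=15, period (1,3,1,1,5,…,3,1,30); ℓ=16 even so k=15
step 0: (15, 1)  from 15·(1,0) + (0,1)
…
step 2: (63, 4)  from 3·(16,1) + (15,1)
step 3: (79, 5)  from 1·(63,4) + (16,1)
…
step 5: (789, 50)  from 5·(142,9) + (79,5)
step 6: (931, 59)  from 1·(789,50) + (142,9)
step 7: (3582, 227)  from 3·(931,59) + (789,50)
step 8: (36751, 2329)  from 10·(3582,227) + (931,59)
…
step 10: (150586, 9543)  from 1·(113835,7214) + (36751,2329)
step 11: (866765, 54929)  from 5·(150586,9543) + (113835,7214)
…
step 13: (1884116, 119401)  from 1·(1017351,64472) + (866765,54929)
step 14: (6669699, 422675)  from 3·(1884116,119401) + (1017351,64472)
step 15: (8553815, 542076)  from 1·(6669699,422675) + (1884116,119401)
(x₁, y₁) = (8553815, 542076);  8553815² − 249·542076² = 1 ✓
(x_2, y_2) = (8553815·8553815 + 249·542076·542076, 8553815·542076 + 542076·8553815) = (146335502108449, 9273635639880)
(x_3, y_3) = (8553815·146335502108449 + 249·542076·9273635639880, 8553815·9273635639880 + 542076·146335502108449) = (2503453625935556812055, 158649927281879742324)
(x_4, y_4) = (8553815·2503453625935556812055 + 249·542076·158649927281879742324, 8553815·158649927281879742324 + 542076·2503453625935556812055) = (42828158354663763449114371201, 2714124255465295062538692240)

8553815 542076
146335502108449 9273635639880
2503453625935556812055 158649927281879742324
42828158354663763449114371201 2714124255465295062538692240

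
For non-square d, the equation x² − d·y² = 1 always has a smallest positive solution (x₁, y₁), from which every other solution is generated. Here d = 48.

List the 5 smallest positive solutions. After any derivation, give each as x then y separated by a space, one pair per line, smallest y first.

7 1
97 14
1351 195
18817 2716
262087 37829

√48 → a₀=6, period (1,12); ℓ=2 even so k=1
i=0: a=6 ⇒ p=6, q=1
i=1: a=1 ⇒ p=7, q=1
→ (7, 1).  Check: 7²=49, 48·1²=48, difference 1.
k=2:  x_2 = 7·7+48·1·1 = 97,  y_2 = 7·1+1·7 = 14
k=3:  x_3 = 7·97+48·1·14 = 1351,  y_3 = 7·14+1·97 = 195
k=4:  x_4 = 7·1351+48·1·195 = 18817,  y_4 = 7·195+1·1351 = 2716
k=5:  x_5 = 7·18817+48·1·2716 = 262087,  y_5 = 7·2716+1·18817 = 37829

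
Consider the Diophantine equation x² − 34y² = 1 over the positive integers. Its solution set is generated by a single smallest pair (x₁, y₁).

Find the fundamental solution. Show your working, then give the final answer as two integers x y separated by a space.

35 6

√34 → a₀=5, period (1,4,1,10); ℓ=4 even so k=3
i=0: a=5 ⇒ p=5, q=1
…
i=2: a=4 ⇒ p=29, q=5
i=3: a=1 ⇒ p=35, q=6
fundamental: x₁=35, y₁=6  (since 1225 − 34·36 = 1)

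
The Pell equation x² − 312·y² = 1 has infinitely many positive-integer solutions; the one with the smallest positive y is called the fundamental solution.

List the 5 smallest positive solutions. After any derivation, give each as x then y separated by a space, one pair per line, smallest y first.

[17; 1,1,1,34] for √312; ℓ=4 ⇒ convergent index 3
a_0=17:  p_0=17·1+0=17,  q_0=17·0+1=1
…
a_2=1:  p_2=1·18+17=35,  q_2=1·1+1=2
a_3=1:  p_3=1·35+18=53,  q_3=1·2+1=3
→ (53, 3).  Check: 53²=2809, 312·3²=2808, difference 1.
(53+3√312)^2 = 5617 + 318√312
(53+3√312)^3 = 595349 + 33705√312
(53+3√312)^4 = 63101377 + 3572412√312
(53+3√312)^5 = 6688150613 + 378641967√312

53 3
5617 318
595349 33705
63101377 3572412
6688150613 378641967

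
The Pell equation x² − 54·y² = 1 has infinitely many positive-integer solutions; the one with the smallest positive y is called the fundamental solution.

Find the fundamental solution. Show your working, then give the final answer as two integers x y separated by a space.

√54 = [7; 2,1,6,1,2,14, …], period ℓ=6 (even) → k=5
k=0  a_k=7  p_k/q_k = 7/1
k=1  a_k=2  p_k/q_k = 15/2
…
k=3  a_k=6  p_k/q_k = 147/20
k=4  a_k=1  p_k/q_k = 169/23
k=5  a_k=2  p_k/q_k = 485/66
fundamental: x₁=485, y₁=66  (since 235225 − 54·4356 = 1)

485 66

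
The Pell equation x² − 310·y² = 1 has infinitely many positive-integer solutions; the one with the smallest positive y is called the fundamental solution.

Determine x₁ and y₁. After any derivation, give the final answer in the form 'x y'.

d=310: √d = [17; 1,1,1,1,5,…,1,1,34] (ℓ=16, even), read p_15/q_15
k=0  a_k=17  p_k/q_k = 17/1
k=1  a_k=1  p_k/q_k = 18/1
k=2  a_k=1  p_k/q_k = 35/2
…
k=4  a_k=1  p_k/q_k = 88/5
k=5  a_k=5  p_k/q_k = 493/28
k=6  a_k=3  p_k/q_k = 1567/89
k=7  a_k=1  p_k/q_k = 2060/117
k=8  a_k=2  p_k/q_k = 5687/323
…
k=11  a_k=5  p_k/q_k = 152387/8655
k=12  a_k=1  p_k/q_k = 181315/10298
k=13  a_k=1  p_k/q_k = 333702/18953
k=14  a_k=1  p_k/q_k = 515017/29251
k=15  a_k=1  p_k/q_k = 848719/48204
fundamental: x₁=848719, y₁=48204  (since 720323940961 − 310·2323625616 = 1)

848719 48204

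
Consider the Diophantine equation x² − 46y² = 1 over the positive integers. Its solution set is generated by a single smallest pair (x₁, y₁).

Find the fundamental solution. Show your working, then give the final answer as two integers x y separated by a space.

24335 3588

√46 = [6; 1,3,1,1,2,6,2,1,1,3,1,12, …], period ℓ=12 (even) → k=11
step 0: (6, 1)  from 6·(1,0) + (0,1)
step 1: (7, 1)  from 1·(6,1) + (1,0)
…
step 3: (34, 5)  from 1·(27,4) + (7,1)
…
step 7: (2150, 317)  from 2·(997,147) + (156,23)
step 8: (3147, 464)  from 1·(2150,317) + (997,147)
step 9: (5297, 781)  from 1·(3147,464) + (2150,317)
step 10: (19038, 2807)  from 3·(5297,781) + (3147,464)
step 11: (24335, 3588)  from 1·(19038,2807) + (5297,781)
→ (24335, 3588).  Check: 24335²=592192225, 46·3588²=592192224, difference 1.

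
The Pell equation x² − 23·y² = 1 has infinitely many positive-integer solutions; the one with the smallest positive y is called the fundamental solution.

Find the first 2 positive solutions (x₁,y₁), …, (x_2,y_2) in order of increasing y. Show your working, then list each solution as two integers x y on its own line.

d=23: √d = [4; 1,3,1,8] (ℓ=4, even), read p_3/q_3
a_0=4:  p_0=4·1+0=4,  q_0=4·0+1=1
a_1=1:  p_1=1·4+1=5,  q_1=1·1+0=1
a_2=3:  p_2=3·5+4=19,  q_2=3·1+1=4
a_3=1:  p_3=1·19+5=24,  q_3=1·4+1=5
→ (24, 5).  Check: 24²=576, 23·5²=575, difference 1.
n=2: (24,5)∘(24,5) = (24·24+23·5·5, 24·5+5·24) = (1151,240)

24 5
1151 240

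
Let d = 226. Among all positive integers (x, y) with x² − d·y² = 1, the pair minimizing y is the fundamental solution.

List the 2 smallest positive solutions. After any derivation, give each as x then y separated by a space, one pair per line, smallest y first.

451 30
406801 27060

d=226: √d = [15; 30] (ℓ=1, odd), read p_1/q_1
i=0: a=15 ⇒ p=15, q=1
i=1: a=30 ⇒ p=451, q=30
→ (451, 30).  Check: 451²=203401, 226·30²=203400, difference 1.
n=2: (451,30)∘(451,30) = (451·451+226·30·30, 451·30+30·451) = (406801,27060)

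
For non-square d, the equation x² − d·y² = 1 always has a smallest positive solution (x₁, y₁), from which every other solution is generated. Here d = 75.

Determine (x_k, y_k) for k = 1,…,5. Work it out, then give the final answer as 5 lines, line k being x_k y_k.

[8; 1,1,1,16] for √75; ℓ=4 ⇒ convergent index 3
step 0: (8, 1)  from 8·(1,0) + (0,1)
step 1: (9, 1)  from 1·(8,1) + (1,0)
step 2: (17, 2)  from 1·(9,1) + (8,1)
step 3: (26, 3)  from 1·(17,2) + (9,1)
(x₁, y₁) = (26, 3);  26² − 75·3² = 1 ✓
(x_2, y_2) = (26·26 + 75·3·3, 26·3 + 3·26) = (1351, 156)
(x_3, y_3) = (26·1351 + 75·3·156, 26·156 + 3·1351) = (70226, 8109)
(x_4, y_4) = (26·70226 + 75·3·8109, 26·8109 + 3·70226) = (3650401, 421512)
(x_5, y_5) = (26·3650401 + 75·3·421512, 26·421512 + 3·3650401) = (189750626, 21910515)

26 3
1351 156
70226 8109
3650401 421512
189750626 21910515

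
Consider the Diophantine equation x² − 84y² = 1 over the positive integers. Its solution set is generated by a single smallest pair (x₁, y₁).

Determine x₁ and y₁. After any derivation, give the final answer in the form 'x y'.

√84 = [9; 6,18, …], period ℓ=2 (even) → k=1
a_0=9:  p_0=9·1+0=9,  q_0=9·0+1=1
a_1=6:  p_1=6·9+1=55,  q_1=6·1+0=6
(x₁, y₁) = (55, 6);  55² − 84·6² = 1 ✓

55 6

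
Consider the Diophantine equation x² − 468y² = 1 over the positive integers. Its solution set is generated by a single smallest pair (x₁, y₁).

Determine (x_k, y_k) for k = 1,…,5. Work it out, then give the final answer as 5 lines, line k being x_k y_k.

√468 → a₀=21, period (1,1,1,2,1,1,1,42); ℓ=8 even so k=7
k=0  a_k=21  p_k/q_k = 21/1
k=1  a_k=1  p_k/q_k = 22/1
…
k=4  a_k=2  p_k/q_k = 173/8
…
k=6  a_k=1  p_k/q_k = 411/19
k=7  a_k=1  p_k/q_k = 649/30
fundamental: x₁=649, y₁=30  (since 421201 − 468·900 = 1)
(x_2, y_2) = (649·649 + 468·30·30, 649·30 + 30·649) = (842401, 38940)
(x_3, y_3) = (649·842401 + 468·30·38940, 649·38940 + 30·842401) = (1093435849, 50544090)
(x_4, y_4) = (649·1093435849 + 468·30·50544090, 649·50544090 + 30·1093435849) = (1419278889601, 65606189880)
(x_5, y_5) = (649·1419278889601 + 468·30·65606189880, 649·65606189880 + 30·1419278889601) = (1842222905266249, 85156783920150)

649 30
842401 38940
1093435849 50544090
1419278889601 65606189880
1842222905266249 85156783920150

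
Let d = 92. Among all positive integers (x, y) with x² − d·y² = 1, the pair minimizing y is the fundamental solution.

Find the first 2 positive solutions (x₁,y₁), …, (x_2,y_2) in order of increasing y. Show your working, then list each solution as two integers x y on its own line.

√92 → a₀=9, period (1,1,2,4,2,1,1,18); ℓ=8 even so k=7
step 0: (9, 1)  from 9·(1,0) + (0,1)
…
step 2: (19, 2)  from 1·(10,1) + (9,1)
step 3: (48, 5)  from 2·(19,2) + (10,1)
…
step 6: (681, 71)  from 1·(470,49) + (211,22)
step 7: (1151, 120)  from 1·(681,71) + (470,49)
fundamental: x₁=1151, y₁=120  (since 1324801 − 92·14400 = 1)
(x_2, y_2) = (1151·1151 + 92·120·120, 1151·120 + 120·1151) = (2649601, 276240)

1151 120
2649601 276240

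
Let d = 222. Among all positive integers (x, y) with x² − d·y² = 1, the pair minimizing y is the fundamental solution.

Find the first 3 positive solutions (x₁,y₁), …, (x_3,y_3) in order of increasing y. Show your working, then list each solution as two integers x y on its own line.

149 10
44401 2980
13231349 888030

d=222: √d = [14; 1,8,1,28] (ℓ=4, even), read p_3/q_3
i=0: a=14 ⇒ p=14, q=1
i=1: a=1 ⇒ p=15, q=1
i=2: a=8 ⇒ p=134, q=9
i=3: a=1 ⇒ p=149, q=10
fundamental: x₁=149, y₁=10  (since 22201 − 222·100 = 1)
(x_2, y_2) = (149·149 + 222·10·10, 149·10 + 10·149) = (44401, 2980)
(x_3, y_3) = (149·44401 + 222·10·2980, 149·2980 + 10·44401) = (13231349, 888030)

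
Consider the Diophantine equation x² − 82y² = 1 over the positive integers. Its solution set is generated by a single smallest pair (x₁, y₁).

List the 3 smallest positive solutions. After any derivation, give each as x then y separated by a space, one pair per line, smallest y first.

163 18
53137 5868
17322499 1912950

d=82: √d = [9; 18] (ℓ=1, odd), read p_1/q_1
a_0=9:  p_0=9·1+0=9,  q_0=9·0+1=1
a_1=18:  p_1=18·9+1=163,  q_1=18·1+0=18
→ (163, 18).  Check: 163²=26569, 82·18²=26568, difference 1.
k=2:  x_2 = 163·163+82·18·18 = 53137,  y_2 = 163·18+18·163 = 5868
k=3:  x_3 = 163·53137+82·18·5868 = 17322499,  y_3 = 163·5868+18·53137 = 1912950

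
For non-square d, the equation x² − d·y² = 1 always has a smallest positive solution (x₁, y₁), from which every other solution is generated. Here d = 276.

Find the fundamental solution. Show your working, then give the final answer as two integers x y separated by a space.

d=276: √d = [16; 1,1,1,1,2,2,2,1,1,1,1,32] (ℓ=12, even), read p_11/q_11
i=0: a=16 ⇒ p=16, q=1
i=1: a=1 ⇒ p=17, q=1
i=2: a=1 ⇒ p=33, q=2
…
i=7: a=2 ⇒ p=1246, q=75
…
i=9: a=1 ⇒ p=3007, q=181
i=10: a=1 ⇒ p=4768, q=287
i=11: a=1 ⇒ p=7775, q=468
fundamental: x₁=7775, y₁=468  (since 60450625 − 276·219024 = 1)

7775 468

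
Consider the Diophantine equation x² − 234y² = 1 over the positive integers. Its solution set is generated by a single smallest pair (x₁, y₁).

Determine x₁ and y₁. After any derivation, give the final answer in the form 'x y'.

√234 → a₀=15, period (3,2,1,2,1,2,3,30); ℓ=8 even so k=7
i=0: a=15 ⇒ p=15, q=1
…
i=6: a=2 ⇒ p=1545, q=101
i=7: a=3 ⇒ p=5201, q=340
(x₁, y₁) = (5201, 340);  5201² − 234·340² = 1 ✓

5201 340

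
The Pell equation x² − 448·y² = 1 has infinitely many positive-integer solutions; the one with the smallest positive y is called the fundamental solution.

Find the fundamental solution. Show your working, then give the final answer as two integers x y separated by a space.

127 6

[21; 6,42] for √448; ℓ=2 ⇒ convergent index 1
a_0=21:  p_0=21·1+0=21,  q_0=21·0+1=1
a_1=6:  p_1=6·21+1=127,  q_1=6·1+0=6
fundamental: x₁=127, y₁=6  (since 16129 − 448·36 = 1)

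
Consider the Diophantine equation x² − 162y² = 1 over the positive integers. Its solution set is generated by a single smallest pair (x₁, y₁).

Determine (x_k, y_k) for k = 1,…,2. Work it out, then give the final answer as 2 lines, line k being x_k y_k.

√162 → a₀=12, period (1,2,1,2,12,2,1,2,1,24); ℓ=10 even so k=9
a_0=12:  p_0=12·1+0=12,  q_0=12·0+1=1
…
a_3=1:  p_3=1·38+13=51,  q_3=1·3+1=4
a_4=2:  p_4=2·51+38=140,  q_4=2·4+3=11
a_5=12:  p_5=12·140+51=1731,  q_5=12·11+4=136
a_6=2:  p_6=2·1731+140=3602,  q_6=2·136+11=283
…
a_8=2:  p_8=2·5333+3602=14268,  q_8=2·419+283=1121
a_9=1:  p_9=1·14268+5333=19601,  q_9=1·1121+419=1540
fundamental: x₁=19601, y₁=1540  (since 384199201 − 162·2371600 = 1)
(x_2, y_2) = (19601·19601 + 162·1540·1540, 19601·1540 + 1540·19601) = (768398401, 60371080)

19601 1540
768398401 60371080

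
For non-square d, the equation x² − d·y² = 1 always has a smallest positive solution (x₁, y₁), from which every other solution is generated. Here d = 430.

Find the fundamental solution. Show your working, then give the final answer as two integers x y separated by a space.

d=430: √d = [20; 1,2,1,3,1,…,2,1,40] (ℓ=14, even), read p_13/q_13
k=0  a_k=20  p_k/q_k = 20/1
k=1  a_k=1  p_k/q_k = 21/1
k=2  a_k=2  p_k/q_k = 62/3
k=3  a_k=1  p_k/q_k = 83/4
…
k=5  a_k=1  p_k/q_k = 394/19
k=6  a_k=6  p_k/q_k = 2675/129
…
k=9  a_k=1  p_k/q_k = 155233/7486
k=10  a_k=3  p_k/q_k = 599138/28893
k=11  a_k=1  p_k/q_k = 754371/36379
k=12  a_k=2  p_k/q_k = 2107880/101651
k=13  a_k=1  p_k/q_k = 2862251/138030
fundamental: x₁=2862251, y₁=138030  (since 8192480787001 − 430·19052280900 = 1)

2862251 138030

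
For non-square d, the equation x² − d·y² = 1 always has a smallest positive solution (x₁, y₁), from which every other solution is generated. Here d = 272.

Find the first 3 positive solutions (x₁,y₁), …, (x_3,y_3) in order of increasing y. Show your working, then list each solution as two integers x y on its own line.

[16; 2,32] for √272; ℓ=2 ⇒ convergent index 1
step 0: (16, 1)  from 16·(1,0) + (0,1)
step 1: (33, 2)  from 2·(16,1) + (1,0)
→ (33, 2).  Check: 33²=1089, 272·2²=1088, difference 1.
k=2:  x_2 = 33·33+272·2·2 = 2177,  y_2 = 33·2+2·33 = 132
k=3:  x_3 = 33·2177+272·2·132 = 143649,  y_3 = 33·132+2·2177 = 8710

33 2
2177 132
143649 8710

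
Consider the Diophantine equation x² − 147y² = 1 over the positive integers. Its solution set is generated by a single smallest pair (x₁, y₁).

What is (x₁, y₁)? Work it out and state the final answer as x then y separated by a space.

97 8

d=147: √d = [12; 8,24] (ℓ=2, even), read p_1/q_1
k=0  a_k=12  p_k/q_k = 12/1
k=1  a_k=8  p_k/q_k = 97/8
→ (97, 8).  Check: 97²=9409, 147·8²=9408, difference 1.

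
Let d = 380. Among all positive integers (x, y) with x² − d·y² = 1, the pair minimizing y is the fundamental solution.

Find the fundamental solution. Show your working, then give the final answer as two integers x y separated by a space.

39 2

√380 → a₀=19, period (2,38); ℓ=2 even so k=1
i=0: a=19 ⇒ p=19, q=1
i=1: a=2 ⇒ p=39, q=2
(x₁, y₁) = (39, 2);  39² − 380·2² = 1 ✓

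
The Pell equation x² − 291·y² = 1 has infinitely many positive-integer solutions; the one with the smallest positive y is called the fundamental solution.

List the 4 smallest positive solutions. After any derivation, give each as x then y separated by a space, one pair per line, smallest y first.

290 17
168199 9860
97555130 5718783
56581807201 3316884280

d=291: √d = [17; 17,34] (ℓ=2, even), read p_1/q_1
k=0  a_k=17  p_k/q_k = 17/1
k=1  a_k=17  p_k/q_k = 290/17
→ (290, 17).  Check: 290²=84100, 291·17²=84099, difference 1.
(290+17√291)^2 = 168199 + 9860√291
(290+17√291)^3 = 97555130 + 5718783√291
(290+17√291)^4 = 56581807201 + 3316884280√291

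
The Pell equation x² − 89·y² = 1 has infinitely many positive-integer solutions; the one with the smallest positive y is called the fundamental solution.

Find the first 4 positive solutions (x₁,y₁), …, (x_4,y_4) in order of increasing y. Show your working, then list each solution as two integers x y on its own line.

√89 = [9; 2,3,3,2,18, …], period ℓ=5 (odd) → k=9
a_0=9:  p_0=9·1+0=9,  q_0=9·0+1=1
a_1=2:  p_1=2·9+1=19,  q_1=2·1+0=2
…
a_3=3:  p_3=3·66+19=217,  q_3=3·7+2=23
a_4=2:  p_4=2·217+66=500,  q_4=2·23+7=53
a_5=18:  p_5=18·500+217=9217,  q_5=18·53+23=977
…
a_7=3:  p_7=3·18934+9217=66019,  q_7=3·2007+977=6998
a_8=3:  p_8=3·66019+18934=216991,  q_8=3·6998+2007=23001
a_9=2:  p_9=2·216991+66019=500001,  q_9=2·23001+6998=53000
fundamental: x₁=500001, y₁=53000  (since 250001000001 − 89·2809000000 = 1)
(x_2, y_2) = (500001·500001 + 89·53000·53000, 500001·53000 + 53000·500001) = (500002000001, 53000106000)
(x_3, y_3) = (500001·500002000001 + 89·53000·53000106000, 500001·53000106000 + 53000·500002000001) = (500003000004500001, 53000212000159000)
(x_4, y_4) = (500001·500003000004500001 + 89·53000·53000212000159000, 500001·53000212000159000 + 53000·500003000004500001) = (500004000010000008000001, 53000318000530000212000)

500001 53000
500002000001 53000106000
500003000004500001 53000212000159000
500004000010000008000001 53000318000530000212000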